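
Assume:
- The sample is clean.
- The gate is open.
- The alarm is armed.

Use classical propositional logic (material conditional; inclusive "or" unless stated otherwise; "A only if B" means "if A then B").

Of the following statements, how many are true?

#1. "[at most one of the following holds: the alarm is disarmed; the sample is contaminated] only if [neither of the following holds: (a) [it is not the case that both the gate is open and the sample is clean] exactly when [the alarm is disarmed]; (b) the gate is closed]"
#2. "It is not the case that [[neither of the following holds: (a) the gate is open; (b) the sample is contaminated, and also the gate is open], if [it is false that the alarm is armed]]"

Let P = "the alarm is armed" (T), H = "the sample is contaminated" (F), W = "the gate is open" (T).

#1: Formalization: (~P nand H) -> (((W nand ~H) <-> ~P) nor ~W)

~P = ~T = F
~P nand H = F nand F = T
~H = ~F = T
W nand ~H = T nand T = F
~P = ~T = F
(W nand ~H) <-> ~P = F <-> F = T
~W = ~T = F
((W nand ~H) <-> ~P) nor ~W = T nor F = F
(~P nand H) -> (((W nand ~H) <-> ~P) nor ~W) = T -> F = F
So #1 is false.

#2: In symbols: ~(~P -> (W nor (H & W)))

~P = ~T = F
H & W = F & T = F
W nor (H & W) = T nor F = F
~P -> (W nor (H & W)) = F -> F = T
~(~P -> (W nor (H & W))) = ~T = F
Hence #2 is false.

True statements: 0 (none).

0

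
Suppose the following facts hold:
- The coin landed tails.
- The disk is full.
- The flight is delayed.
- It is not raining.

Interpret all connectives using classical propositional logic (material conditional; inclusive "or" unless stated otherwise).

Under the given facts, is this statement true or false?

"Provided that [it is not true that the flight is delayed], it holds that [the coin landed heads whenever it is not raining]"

Let R = "the flight is delayed" (T), S = "it is raining" (F), P = "the coin landed heads" (F).
Formalization: ~R -> (~S -> P)

~R = ~T = F
~S = ~F = T
~S -> P = T -> F = F
~R -> (~S -> P) = F -> F = T

true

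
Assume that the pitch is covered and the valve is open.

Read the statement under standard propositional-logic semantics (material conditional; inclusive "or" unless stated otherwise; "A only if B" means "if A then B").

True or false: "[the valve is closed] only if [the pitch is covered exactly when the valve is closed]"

Let G = "the valve is open" (T), L = "the pitch is covered" (T).
This is ¬G → (L ↔ ¬G).

¬G = ¬T = F
¬G = ¬T = F
L ↔ ¬G = T ↔ F = F
¬G → (L ↔ ¬G) = F → F = T

The statement is true.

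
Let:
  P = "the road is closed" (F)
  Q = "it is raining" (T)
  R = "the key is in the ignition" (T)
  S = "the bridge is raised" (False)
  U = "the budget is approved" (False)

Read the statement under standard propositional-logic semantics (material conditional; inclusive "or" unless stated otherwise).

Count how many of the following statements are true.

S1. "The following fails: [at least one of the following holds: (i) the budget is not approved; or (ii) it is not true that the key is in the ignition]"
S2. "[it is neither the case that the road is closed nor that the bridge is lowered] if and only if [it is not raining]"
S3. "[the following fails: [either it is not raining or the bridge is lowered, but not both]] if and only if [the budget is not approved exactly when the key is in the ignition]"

1

S1: Parsed as ~(~U | ~R)

~U = ~F = T
~R = ~T = F
~U | ~R = T | F = T
~(~U | ~R) = ~T = F
Hence S1 is false.

S2: This is (P nor ~S) <-> ~Q.

~S = ~F = T
P nor ~S = F nor T = F
~Q = ~T = F
(P nor ~S) <-> ~Q = F <-> F = T
Thus S2 is true.

S3: Parsed as ~(~Q xor ~S) <-> (~U <-> R)

~Q = ~T = F
~S = ~F = T
~Q xor ~S = F xor T = T
~(~Q xor ~S) = ~T = F
~U = ~F = T
~U <-> R = T <-> T = T
~(~Q xor ~S) <-> (~U <-> R) = F <-> T = F
So S3 is false.

True statements: 1 (S2).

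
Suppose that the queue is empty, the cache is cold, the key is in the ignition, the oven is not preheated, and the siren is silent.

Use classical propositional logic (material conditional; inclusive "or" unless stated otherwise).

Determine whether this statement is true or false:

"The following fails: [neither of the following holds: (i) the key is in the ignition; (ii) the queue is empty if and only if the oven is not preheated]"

True.

Let R = "the key is in the ignition" (True), P = "the queue is empty" (True), S = "the oven is preheated" (False).
This is not (R nor (P iff not S)).

not S = not False = True
P iff not S = True iff True = True
R nor (P iff not S) = True nor True = False
not (R nor (P iff not S)) = not False = True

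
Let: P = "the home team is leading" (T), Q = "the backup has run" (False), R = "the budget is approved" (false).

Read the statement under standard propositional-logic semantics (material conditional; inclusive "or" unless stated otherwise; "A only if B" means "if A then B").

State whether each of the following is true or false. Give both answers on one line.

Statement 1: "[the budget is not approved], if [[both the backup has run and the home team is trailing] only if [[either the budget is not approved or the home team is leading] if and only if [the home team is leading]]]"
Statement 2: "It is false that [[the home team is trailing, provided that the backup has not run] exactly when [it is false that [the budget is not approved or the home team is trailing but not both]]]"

Statement 1 True, Statement 2 False

Statement 1: Parsed as ((Q and not P) -> ((not R or P) iff P)) -> not R

not P = not True = False
Q and not P = False and False = False
not R = not False = True
not R or P = True or True = True
(not R or P) iff P = True iff True = True
(Q and not P) -> ((not R or P) iff P) = False -> True = True
not R = not False = True
((Q and not P) -> ((not R or P) iff P)) -> not R = True -> True = True
Hence Statement 1 is true.

Statement 2: In symbols: not ((not Q -> not P) iff not (not R xor not P))

not Q = not False = True
not P = not True = False
not Q -> not P = True -> False = False
not R = not False = True
not P = not True = False
not R xor not P = True xor False = True
not (not R xor not P) = not True = False
(not Q -> not P) iff not (not R xor not P) = False iff False = True
not ((not Q -> not P) iff not (not R xor not P)) = not True = False
Hence Statement 2 is false.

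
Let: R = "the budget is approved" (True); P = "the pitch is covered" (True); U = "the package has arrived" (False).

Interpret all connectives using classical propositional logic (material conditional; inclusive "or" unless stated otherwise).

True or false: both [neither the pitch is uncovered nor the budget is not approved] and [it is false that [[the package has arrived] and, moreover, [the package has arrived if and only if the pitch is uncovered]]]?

This is (~P nor ~R) & ~(U & (U <-> ~P)).

~P = ~T = F
~R = ~T = F
~P nor ~R = F nor F = T
~P = ~T = F
U <-> ~P = F <-> F = T
U & (U <-> ~P) = F & T = F
~(U & (U <-> ~P)) = ~F = T
(~P nor ~R) & ~(U & (U <-> ~P)) = T & T = T

The statement is true.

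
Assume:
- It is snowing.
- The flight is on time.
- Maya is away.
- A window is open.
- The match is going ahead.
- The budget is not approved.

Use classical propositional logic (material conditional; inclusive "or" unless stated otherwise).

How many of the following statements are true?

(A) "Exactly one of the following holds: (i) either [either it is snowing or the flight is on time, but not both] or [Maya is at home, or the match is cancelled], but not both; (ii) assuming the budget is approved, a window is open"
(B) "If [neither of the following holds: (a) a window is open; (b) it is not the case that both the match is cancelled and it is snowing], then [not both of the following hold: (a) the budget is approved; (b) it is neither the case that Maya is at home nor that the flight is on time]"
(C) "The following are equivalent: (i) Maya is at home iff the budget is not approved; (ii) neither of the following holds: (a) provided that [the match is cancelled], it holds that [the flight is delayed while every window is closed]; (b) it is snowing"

Let P = "it is snowing" (True), U = "the flight is delayed" (False), V = "Maya is at home" (False), G = "the match is cancelled" (False), H = "the budget is approved" (False), Q = "a window is open" (True).

(A): This is ((P xor not U) xor (V or G)) xor (H -> Q).

not U = not False = True
P xor not U = True xor True = False
V or G = False or False = False
(P xor not U) xor (V or G) = False xor False = False
H -> Q = False -> True = True
((P xor not U) xor (V or G)) xor (H -> Q) = False xor True = True
Hence (A) is true.

(B): This is (Q nor (G nand P)) -> (H nand (V nor not U)).

G nand P = False nand True = True
Q nor (G nand P) = True nor True = False
not U = not False = True
V nor not U = False nor True = False
H nand (V nor not U) = False nand False = True
(Q nor (G nand P)) -> (H nand (V nor not U)) = False -> True = True
Thus (B) is true.

(C): This is (V iff not H) iff ((G -> (U and not Q)) nor P).

not H = not False = True
V iff not H = False iff True = False
not Q = not True = False
U and not Q = False and False = False
G -> (U and not Q) = False -> False = True
(G -> (U and not Q)) nor P = True nor True = False
(V iff not H) iff ((G -> (U and not Q)) nor P) = False iff False = True
Hence (C) is true.

Count: 3.

3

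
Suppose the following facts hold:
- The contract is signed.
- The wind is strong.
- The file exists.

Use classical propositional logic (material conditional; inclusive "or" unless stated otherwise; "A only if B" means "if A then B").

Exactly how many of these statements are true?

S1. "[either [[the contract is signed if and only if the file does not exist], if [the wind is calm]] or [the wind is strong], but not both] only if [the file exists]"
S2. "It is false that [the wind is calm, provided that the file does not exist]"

Let G = "the wind is strong" (T), U = "the contract is signed" (T), V = "the file exists" (T).

S1: This is ((~G -> (U <-> ~V)) xor G) -> V.

~G = ~T = F
~V = ~T = F
U <-> ~V = T <-> F = F
~G -> (U <-> ~V) = F -> F = T
(~G -> (U <-> ~V)) xor G = T xor T = F
((~G -> (U <-> ~V)) xor G) -> V = F -> T = T
Hence S1 is true.

S2: In symbols: ~(~V -> ~G)

~V = ~T = F
~G = ~T = F
~V -> ~G = F -> F = T
~(~V -> ~G) = ~T = F
Thus S2 is false.

1 of the 2 statements is true (S1).

1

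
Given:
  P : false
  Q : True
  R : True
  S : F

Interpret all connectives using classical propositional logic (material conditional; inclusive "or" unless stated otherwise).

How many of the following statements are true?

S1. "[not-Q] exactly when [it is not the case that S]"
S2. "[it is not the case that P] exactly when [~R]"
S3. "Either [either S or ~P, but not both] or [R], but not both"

S1: Formalization: ¬Q ↔ ¬S

¬Q = ¬T = F
¬S = ¬F = T
¬Q ↔ ¬S = F ↔ T = F
Thus S1 is false.

S2: This is ¬P ↔ ¬R.

¬P = ¬F = T
¬R = ¬T = F
¬P ↔ ¬R = T ↔ F = F
So S2 is false.

S3: In symbols: (S ⊕ ¬P) ⊕ R

¬P = ¬F = T
S ⊕ ¬P = F ⊕ T = T
(S ⊕ ¬P) ⊕ R = T ⊕ T = F
So S3 is false.

0 of the 3 statements are true (none).

0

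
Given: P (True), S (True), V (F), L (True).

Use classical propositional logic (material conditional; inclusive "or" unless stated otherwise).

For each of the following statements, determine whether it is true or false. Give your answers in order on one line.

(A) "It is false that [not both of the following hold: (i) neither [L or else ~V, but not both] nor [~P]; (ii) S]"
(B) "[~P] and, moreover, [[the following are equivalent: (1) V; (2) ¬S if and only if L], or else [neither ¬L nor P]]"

(A): This is ¬(((L ⊕ ¬V) ↓ ¬P) ↑ S).

¬V = ¬F = T
L ⊕ ¬V = T ⊕ T = F
¬P = ¬T = F
(L ⊕ ¬V) ↓ ¬P = F ↓ F = T
((L ⊕ ¬V) ↓ ¬P) ↑ S = T ↑ T = F
¬(((L ⊕ ¬V) ↓ ¬P) ↑ S) = ¬F = T
Hence (A) is true.

(B): Formalization: ¬P ∧ ((V ↔ (¬S ↔ L)) ∨ (¬L ↓ P))

¬P = ¬T = F
¬S = ¬T = F
¬S ↔ L = F ↔ T = F
V ↔ (¬S ↔ L) = F ↔ F = T
¬L = ¬T = F
¬L ↓ P = F ↓ T = F
(V ↔ (¬S ↔ L)) ∨ (¬L ↓ P) = T ∨ F = T
¬P ∧ ((V ↔ (¬S ↔ L)) ∨ (¬L ↓ P)) = F ∧ T = F
Hence (B) is false.

(A) true / (B) false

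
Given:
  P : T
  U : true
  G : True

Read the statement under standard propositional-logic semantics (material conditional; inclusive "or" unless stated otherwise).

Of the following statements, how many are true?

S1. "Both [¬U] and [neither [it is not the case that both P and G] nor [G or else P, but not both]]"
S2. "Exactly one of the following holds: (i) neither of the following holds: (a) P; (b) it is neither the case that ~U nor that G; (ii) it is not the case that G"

S1: Formalization: ~U & ((P nand G) nor (G xor P))

~U = ~T = F
P nand G = T nand T = F
G xor P = T xor T = F
(P nand G) nor (G xor P) = F nor F = T
~U & ((P nand G) nor (G xor P)) = F & T = F
Thus S1 is false.

S2: This is (P nor (~U nor G)) xor ~G.

~U = ~T = F
~U nor G = F nor T = F
P nor (~U nor G) = T nor F = F
~G = ~T = F
(P nor (~U nor G)) xor ~G = F xor F = F
Hence S2 is false.

0 of the 2 statements are true (none).

0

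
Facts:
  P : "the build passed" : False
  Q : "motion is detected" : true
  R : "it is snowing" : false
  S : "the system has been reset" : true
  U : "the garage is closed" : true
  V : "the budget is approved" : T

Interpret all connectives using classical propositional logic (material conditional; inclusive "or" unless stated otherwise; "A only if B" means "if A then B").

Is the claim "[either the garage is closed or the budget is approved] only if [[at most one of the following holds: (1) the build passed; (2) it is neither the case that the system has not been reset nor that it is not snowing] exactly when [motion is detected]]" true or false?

Formalization: (U ∨ V) → ((P ↑ (¬S ↓ ¬R)) ↔ Q)

U ∨ V = T ∨ T = T
¬S = ¬T = F
¬R = ¬F = T
¬S ↓ ¬R = F ↓ T = F
P ↑ (¬S ↓ ¬R) = F ↑ F = T
(P ↑ (¬S ↓ ¬R)) ↔ Q = T ↔ T = T
(U ∨ V) → ((P ↑ (¬S ↓ ¬R)) ↔ Q) = T → T = T

True.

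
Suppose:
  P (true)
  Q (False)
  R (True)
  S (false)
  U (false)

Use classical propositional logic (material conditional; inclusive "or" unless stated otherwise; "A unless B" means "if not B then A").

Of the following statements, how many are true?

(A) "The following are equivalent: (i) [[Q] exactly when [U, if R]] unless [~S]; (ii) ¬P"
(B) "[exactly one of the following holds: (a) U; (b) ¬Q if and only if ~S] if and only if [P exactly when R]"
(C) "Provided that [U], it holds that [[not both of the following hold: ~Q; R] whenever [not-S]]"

(A): Formalization: ((Q <-> (R -> U)) | ~S) <-> ~P

R -> U = T -> F = F
Q <-> (R -> U) = F <-> F = T
~S = ~F = T
(Q <-> (R -> U)) | ~S = T | T = T
~P = ~T = F
((Q <-> (R -> U)) | ~S) <-> ~P = T <-> F = F
Hence (A) is false.

(B): This is (U xor (~Q <-> ~S)) <-> (P <-> R).

~Q = ~F = T
~S = ~F = T
~Q <-> ~S = T <-> T = T
U xor (~Q <-> ~S) = F xor T = T
P <-> R = T <-> T = T
(U xor (~Q <-> ~S)) <-> (P <-> R) = T <-> T = T
Thus (B) is true.

(C): In symbols: U -> (~S -> (~Q nand R))

~S = ~F = T
~Q = ~F = T
~Q nand R = T nand T = F
~S -> (~Q nand R) = T -> F = F
U -> (~S -> (~Q nand R)) = F -> F = T
Hence (C) is true.

True statements: 2.

2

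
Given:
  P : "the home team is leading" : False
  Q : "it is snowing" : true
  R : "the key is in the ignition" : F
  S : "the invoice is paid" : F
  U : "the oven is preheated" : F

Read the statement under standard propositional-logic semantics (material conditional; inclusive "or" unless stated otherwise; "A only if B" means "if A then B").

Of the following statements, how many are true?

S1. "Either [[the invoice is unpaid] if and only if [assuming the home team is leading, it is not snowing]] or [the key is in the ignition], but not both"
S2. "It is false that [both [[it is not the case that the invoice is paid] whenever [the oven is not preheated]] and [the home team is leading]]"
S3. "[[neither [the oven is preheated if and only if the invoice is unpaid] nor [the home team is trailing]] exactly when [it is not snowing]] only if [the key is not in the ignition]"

S1: This is (~S <-> (P -> ~Q)) xor R.

~S = ~F = T
~Q = ~T = F
P -> ~Q = F -> F = T
~S <-> (P -> ~Q) = T <-> T = T
(~S <-> (P -> ~Q)) xor R = T xor F = T
Thus S1 is true.

S2: In symbols: ~((~U -> ~S) & P)

~U = ~F = T
~S = ~F = T
~U -> ~S = T -> T = T
(~U -> ~S) & P = T & F = F
~((~U -> ~S) & P) = ~F = T
Hence S2 is true.

S3: This is (((U <-> ~S) nor ~P) <-> ~Q) -> ~R.

~S = ~F = T
U <-> ~S = F <-> T = F
~P = ~F = T
(U <-> ~S) nor ~P = F nor T = F
~Q = ~T = F
((U <-> ~S) nor ~P) <-> ~Q = F <-> F = T
~R = ~F = T
(((U <-> ~S) nor ~P) <-> ~Q) -> ~R = T -> T = T
Thus S3 is true.

True statements: 3 (S1, S2, S3).

3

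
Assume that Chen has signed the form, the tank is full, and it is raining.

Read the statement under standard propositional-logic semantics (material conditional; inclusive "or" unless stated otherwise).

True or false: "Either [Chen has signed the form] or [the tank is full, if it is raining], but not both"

Let P = "Chen has signed the form" (T), R = "it is raining" (T), Q = "the tank is full" (T).
Formalization: P ⊕ (R → Q)

R → Q = T → T = T
P ⊕ (R → Q) = T ⊕ T = F

False.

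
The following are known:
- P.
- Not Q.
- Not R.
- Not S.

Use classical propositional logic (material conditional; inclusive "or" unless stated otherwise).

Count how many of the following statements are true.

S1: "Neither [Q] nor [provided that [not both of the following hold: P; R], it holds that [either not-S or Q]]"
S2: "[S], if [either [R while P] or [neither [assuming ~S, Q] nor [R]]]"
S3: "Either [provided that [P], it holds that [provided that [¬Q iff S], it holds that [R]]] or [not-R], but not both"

0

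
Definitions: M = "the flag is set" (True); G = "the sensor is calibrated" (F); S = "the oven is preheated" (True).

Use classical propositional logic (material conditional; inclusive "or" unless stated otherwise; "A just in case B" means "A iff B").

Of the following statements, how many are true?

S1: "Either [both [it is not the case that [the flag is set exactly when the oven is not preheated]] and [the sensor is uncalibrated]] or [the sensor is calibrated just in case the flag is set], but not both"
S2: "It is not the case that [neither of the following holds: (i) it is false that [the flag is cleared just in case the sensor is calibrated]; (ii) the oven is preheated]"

S1: Parsed as (not (M iff not S) and not G) xor (G iff M)

not S = not True = False
M iff not S = True iff False = False
not (M iff not S) = not False = True
not G = not False = True
not (M iff not S) and not G = True and True = True
G iff M = False iff True = False
(not (M iff not S) and not G) xor (G iff M) = True xor False = True
Hence S1 is true.

S2: Parsed as not (not (not M iff G) nor S)

not M = not True = False
not M iff G = False iff False = True
not (not M iff G) = not True = False
not (not M iff G) nor S = False nor True = False
not (not (not M iff G) nor S) = not False = True
Hence S2 is true.

2 of the 2 statements are true.

2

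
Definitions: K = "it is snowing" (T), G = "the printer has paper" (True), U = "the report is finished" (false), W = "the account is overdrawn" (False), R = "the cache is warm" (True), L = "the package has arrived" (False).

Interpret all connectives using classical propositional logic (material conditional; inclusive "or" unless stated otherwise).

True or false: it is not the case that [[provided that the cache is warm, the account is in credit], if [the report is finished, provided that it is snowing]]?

The statement is false.

Formalization: ~((K -> U) -> (R -> ~W))

K -> U = T -> F = F
~W = ~F = T
R -> ~W = T -> T = T
(K -> U) -> (R -> ~W) = F -> T = T
~((K -> U) -> (R -> ~W)) = ~T = F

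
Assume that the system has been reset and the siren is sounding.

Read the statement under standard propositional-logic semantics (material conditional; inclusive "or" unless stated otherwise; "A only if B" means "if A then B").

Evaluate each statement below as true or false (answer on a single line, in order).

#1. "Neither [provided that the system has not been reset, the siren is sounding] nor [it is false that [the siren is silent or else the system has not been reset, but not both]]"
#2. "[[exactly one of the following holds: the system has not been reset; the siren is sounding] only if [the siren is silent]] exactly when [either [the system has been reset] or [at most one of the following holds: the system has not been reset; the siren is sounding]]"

Let Q = "the system has been reset" (True), S = "the siren is sounding" (True).

#1: Parsed as (not Q -> S) nor not (not S xor not Q)

not Q = not True = False
not Q -> S = False -> True = True
not S = not True = False
not Q = not True = False
not S xor not Q = False xor False = False
not (not S xor not Q) = not False = True
(not Q -> S) nor not (not S xor not Q) = True nor True = False
Hence #1 is false.

#2: This is ((not Q xor S) -> not S) iff (Q or (not Q nand S)).

not Q = not True = False
not Q xor S = False xor True = True
not S = not True = False
(not Q xor S) -> not S = True -> False = False
not Q = not True = False
not Q nand S = False nand True = True
Q or (not Q nand S) = True or True = True
((not Q xor S) -> not S) iff (Q or (not Q nand S)) = False iff True = False
Thus #2 is false.

#1 F / #2 F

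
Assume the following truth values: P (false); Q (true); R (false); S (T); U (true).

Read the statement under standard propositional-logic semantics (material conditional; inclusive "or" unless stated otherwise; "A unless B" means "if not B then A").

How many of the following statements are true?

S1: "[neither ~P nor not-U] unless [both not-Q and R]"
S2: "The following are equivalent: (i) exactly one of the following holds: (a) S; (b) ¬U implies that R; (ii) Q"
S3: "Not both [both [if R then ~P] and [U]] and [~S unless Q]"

S1: Parsed as (¬P ↓ ¬U) ∨ (¬Q ∧ R)

¬P = ¬F = T
¬U = ¬T = F
¬P ↓ ¬U = T ↓ F = F
¬Q = ¬T = F
¬Q ∧ R = F ∧ F = F
(¬P ↓ ¬U) ∨ (¬Q ∧ R) = F ∨ F = F
So S1 is false.

S2: This is (S ⊕ (¬U → R)) ↔ Q.

¬U = ¬T = F
¬U → R = F → F = T
S ⊕ (¬U → R) = T ⊕ T = F
(S ⊕ (¬U → R)) ↔ Q = F ↔ T = F
Thus S2 is false.

S3: This is ((R → ¬P) ∧ U) ↑ (¬S ∨ Q).

¬P = ¬F = T
R → ¬P = F → T = T
(R → ¬P) ∧ U = T ∧ T = T
¬S = ¬T = F
¬S ∨ Q = F ∨ T = T
((R → ¬P) ∧ U) ↑ (¬S ∨ Q) = T ↑ T = F
Thus S3 is false.

0 of the 3 statements are true (none).

0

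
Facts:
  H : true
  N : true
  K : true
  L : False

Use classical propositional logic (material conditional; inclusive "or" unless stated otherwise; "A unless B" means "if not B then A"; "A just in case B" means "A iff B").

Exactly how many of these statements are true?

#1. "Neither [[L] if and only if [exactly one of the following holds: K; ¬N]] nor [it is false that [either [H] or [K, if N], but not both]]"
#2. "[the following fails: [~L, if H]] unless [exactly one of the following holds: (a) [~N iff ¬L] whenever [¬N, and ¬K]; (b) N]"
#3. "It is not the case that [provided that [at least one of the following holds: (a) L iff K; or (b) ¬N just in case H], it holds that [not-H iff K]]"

#1: In symbols: (L ↔ (K ⊕ ¬N)) ↓ ¬(H ⊕ (N → K))

¬N = ¬T = F
K ⊕ ¬N = T ⊕ F = T
L ↔ (K ⊕ ¬N) = F ↔ T = F
N → K = T → T = T
H ⊕ (N → K) = T ⊕ T = F
¬(H ⊕ (N → K)) = ¬F = T
(L ↔ (K ⊕ ¬N)) ↓ ¬(H ⊕ (N → K)) = F ↓ T = F
So #1 is false.

#2: This is ¬(H → ¬L) ∨ (((¬N ∧ ¬K) → (¬N ↔ ¬L)) ⊕ N).

¬L = ¬F = T
H → ¬L = T → T = T
¬(H → ¬L) = ¬T = F
¬N = ¬T = F
¬K = ¬T = F
¬N ∧ ¬K = F ∧ F = F
¬N = ¬T = F
¬L = ¬F = T
¬N ↔ ¬L = F ↔ T = F
(¬N ∧ ¬K) → (¬N ↔ ¬L) = F → F = T
((¬N ∧ ¬K) → (¬N ↔ ¬L)) ⊕ N = T ⊕ T = F
¬(H → ¬L) ∨ (((¬N ∧ ¬K) → (¬N ↔ ¬L)) ⊕ N) = F ∨ F = F
So #2 is false.

#3: This is ¬(((L ↔ K) ∨ (¬N ↔ H)) → (¬H ↔ K)).

L ↔ K = F ↔ T = F
¬N = ¬T = F
¬N ↔ H = F ↔ T = F
(L ↔ K) ∨ (¬N ↔ H) = F ∨ F = F
¬H = ¬T = F
¬H ↔ K = F ↔ T = F
((L ↔ K) ∨ (¬N ↔ H)) → (¬H ↔ K) = F → F = T
¬(((L ↔ K) ∨ (¬N ↔ H)) → (¬H ↔ K)) = ¬T = F
So #3 is false.

0 of the 3 statements are true (none).

0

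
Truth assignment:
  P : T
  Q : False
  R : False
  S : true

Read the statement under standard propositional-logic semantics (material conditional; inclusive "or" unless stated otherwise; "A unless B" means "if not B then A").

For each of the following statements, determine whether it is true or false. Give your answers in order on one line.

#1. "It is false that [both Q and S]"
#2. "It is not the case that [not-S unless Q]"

#1 T; #2 T

#1: Parsed as not (Q and S)

Q and S = False and True = False
not (Q and S) = not False = True
Thus #1 is true.

#2: Parsed as not (not S or Q)

not S = not True = False
not S or Q = False or False = False
not (not S or Q) = not False = True
Thus #2 is true.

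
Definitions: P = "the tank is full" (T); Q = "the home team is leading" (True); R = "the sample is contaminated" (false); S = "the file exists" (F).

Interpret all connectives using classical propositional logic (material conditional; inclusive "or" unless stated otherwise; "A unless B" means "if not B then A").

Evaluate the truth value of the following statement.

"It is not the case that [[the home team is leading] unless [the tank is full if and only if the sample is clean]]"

The statement is false.

Parsed as ¬(Q ∨ (P ↔ ¬R))

¬R = ¬F = T
P ↔ ¬R = T ↔ T = T
Q ∨ (P ↔ ¬R) = T ∨ T = T
¬(Q ∨ (P ↔ ¬R)) = ¬T = F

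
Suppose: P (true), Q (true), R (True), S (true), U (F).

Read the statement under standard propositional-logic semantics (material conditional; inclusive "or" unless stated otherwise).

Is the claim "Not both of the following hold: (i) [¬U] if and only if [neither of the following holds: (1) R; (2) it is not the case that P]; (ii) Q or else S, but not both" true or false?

The statement is true.

In symbols: (~U <-> (R nor ~P)) nand (Q xor S)

~U = ~F = T
~P = ~T = F
R nor ~P = T nor F = F
~U <-> (R nor ~P) = T <-> F = F
Q xor S = T xor T = F
(~U <-> (R nor ~P)) nand (Q xor S) = F nand F = T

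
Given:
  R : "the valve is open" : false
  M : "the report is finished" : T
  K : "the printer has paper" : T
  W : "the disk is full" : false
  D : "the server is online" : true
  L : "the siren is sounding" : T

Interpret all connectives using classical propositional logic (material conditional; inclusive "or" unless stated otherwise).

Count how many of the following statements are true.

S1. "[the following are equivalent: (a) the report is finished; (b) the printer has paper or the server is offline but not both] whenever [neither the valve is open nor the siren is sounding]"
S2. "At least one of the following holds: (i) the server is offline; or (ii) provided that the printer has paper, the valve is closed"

2

S1: Parsed as (R nor L) -> (M iff (K xor not D))

R nor L = False nor True = False
not D = not True = False
K xor not D = True xor False = True
M iff (K xor not D) = True iff True = True
(R nor L) -> (M iff (K xor not D)) = False -> True = True
Hence S1 is true.

S2: Parsed as not D or (K -> not R)

not D = not True = False
not R = not False = True
K -> not R = True -> True = True
not D or (K -> not R) = False or True = True
So S2 is true.

True statements: 2.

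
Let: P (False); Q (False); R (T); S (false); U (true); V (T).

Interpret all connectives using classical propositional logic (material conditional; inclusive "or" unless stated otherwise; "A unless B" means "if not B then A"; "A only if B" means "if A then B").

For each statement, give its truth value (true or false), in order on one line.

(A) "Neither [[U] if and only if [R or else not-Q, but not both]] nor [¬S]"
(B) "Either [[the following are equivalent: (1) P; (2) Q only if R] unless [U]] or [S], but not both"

(A): Parsed as (U iff (R xor not Q)) nor not S

not Q = not False = True
R xor not Q = True xor True = False
U iff (R xor not Q) = True iff False = False
not S = not False = True
(U iff (R xor not Q)) nor not S = False nor True = False
Hence (A) is false.

(B): Formalization: ((P iff (Q -> R)) or U) xor S

Q -> R = False -> True = True
P iff (Q -> R) = False iff True = False
(P iff (Q -> R)) or U = False or True = True
((P iff (Q -> R)) or U) xor S = True xor False = True
Hence (B) is true.

(A) F; (B) T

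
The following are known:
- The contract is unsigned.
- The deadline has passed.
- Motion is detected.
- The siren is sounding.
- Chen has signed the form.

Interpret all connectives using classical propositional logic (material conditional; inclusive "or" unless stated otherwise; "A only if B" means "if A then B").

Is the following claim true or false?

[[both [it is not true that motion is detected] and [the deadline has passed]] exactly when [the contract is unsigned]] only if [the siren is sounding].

Let K = "motion is detected" (T), U = "the deadline has passed" (T), N = "the contract is signed" (F), M = "the siren is sounding" (T).
This is ((~K & U) <-> ~N) -> M.

~K = ~T = F
~K & U = F & T = F
~N = ~F = T
(~K & U) <-> ~N = F <-> T = F
((~K & U) <-> ~N) -> M = F -> T = T

The statement is true.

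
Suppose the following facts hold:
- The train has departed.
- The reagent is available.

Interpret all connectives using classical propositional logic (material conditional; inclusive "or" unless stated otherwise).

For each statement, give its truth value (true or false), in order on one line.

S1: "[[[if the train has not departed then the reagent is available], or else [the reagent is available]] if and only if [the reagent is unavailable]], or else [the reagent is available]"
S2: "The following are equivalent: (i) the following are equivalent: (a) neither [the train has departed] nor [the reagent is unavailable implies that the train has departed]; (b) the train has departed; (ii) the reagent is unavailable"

S1 T / S2 T

Let P = "the train has departed" (T), Q = "the reagent is available" (T).

S1: Parsed as (((~P -> Q) | Q) <-> ~Q) | Q

~P = ~T = F
~P -> Q = F -> T = T
(~P -> Q) | Q = T | T = T
~Q = ~T = F
((~P -> Q) | Q) <-> ~Q = T <-> F = F
(((~P -> Q) | Q) <-> ~Q) | Q = F | T = T
Thus S1 is true.

S2: Formalization: ((P nor (~Q -> P)) <-> P) <-> ~Q

~Q = ~T = F
~Q -> P = F -> T = T
P nor (~Q -> P) = T nor T = F
(P nor (~Q -> P)) <-> P = F <-> T = F
~Q = ~T = F
((P nor (~Q -> P)) <-> P) <-> ~Q = F <-> F = T
Hence S2 is true.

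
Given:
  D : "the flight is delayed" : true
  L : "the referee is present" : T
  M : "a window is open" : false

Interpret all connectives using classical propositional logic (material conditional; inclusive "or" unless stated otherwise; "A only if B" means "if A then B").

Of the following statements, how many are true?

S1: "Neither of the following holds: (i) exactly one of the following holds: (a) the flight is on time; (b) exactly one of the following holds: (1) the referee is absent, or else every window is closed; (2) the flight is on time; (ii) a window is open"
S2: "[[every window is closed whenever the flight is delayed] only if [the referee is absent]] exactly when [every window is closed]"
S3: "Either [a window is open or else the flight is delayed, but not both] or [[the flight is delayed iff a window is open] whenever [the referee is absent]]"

S1: This is (¬D ⊕ ((¬L ∨ ¬M) ⊕ ¬D)) ↓ M.

¬D = ¬T = F
¬L = ¬T = F
¬M = ¬F = T
¬L ∨ ¬M = F ∨ T = T
¬D = ¬T = F
(¬L ∨ ¬M) ⊕ ¬D = T ⊕ F = T
¬D ⊕ ((¬L ∨ ¬M) ⊕ ¬D) = F ⊕ T = T
(¬D ⊕ ((¬L ∨ ¬M) ⊕ ¬D)) ↓ M = T ↓ F = F
So S1 is false.

S2: In symbols: ((D → ¬M) → ¬L) ↔ ¬M

¬M = ¬F = T
D → ¬M = T → T = T
¬L = ¬T = F
(D → ¬M) → ¬L = T → F = F
¬M = ¬F = T
((D → ¬M) → ¬L) ↔ ¬M = F ↔ T = F
Thus S2 is false.

S3: This is (M ⊕ D) ∨ (¬L → (D ↔ M)).

M ⊕ D = F ⊕ T = T
¬L = ¬T = F
D ↔ M = T ↔ F = F
¬L → (D ↔ M) = F → F = T
(M ⊕ D) ∨ (¬L → (D ↔ M)) = T ∨ T = T
Hence S3 is true.

1 of the 3 statements is true.

1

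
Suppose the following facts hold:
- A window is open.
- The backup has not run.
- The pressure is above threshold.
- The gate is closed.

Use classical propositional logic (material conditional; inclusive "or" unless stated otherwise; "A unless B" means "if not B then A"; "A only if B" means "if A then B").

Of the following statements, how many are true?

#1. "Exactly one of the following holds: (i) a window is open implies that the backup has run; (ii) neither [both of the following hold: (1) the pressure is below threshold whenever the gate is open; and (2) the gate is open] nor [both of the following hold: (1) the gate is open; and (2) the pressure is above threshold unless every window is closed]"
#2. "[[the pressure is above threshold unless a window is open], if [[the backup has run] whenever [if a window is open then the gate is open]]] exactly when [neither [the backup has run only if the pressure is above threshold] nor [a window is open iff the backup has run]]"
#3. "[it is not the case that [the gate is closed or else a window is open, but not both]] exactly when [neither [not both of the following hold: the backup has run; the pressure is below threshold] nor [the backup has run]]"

1

Let H = "a window is open" (T), N = "the backup has run" (F), S = "the gate is open" (F), U = "the pressure is above threshold" (T).

#1: In symbols: (H -> N) xor (((S -> ~U) & S) nor (S & (U | ~H)))

H -> N = T -> F = F
~U = ~T = F
S -> ~U = F -> F = T
(S -> ~U) & S = T & F = F
~H = ~T = F
U | ~H = T | F = T
S & (U | ~H) = F & T = F
((S -> ~U) & S) nor (S & (U | ~H)) = F nor F = T
(H -> N) xor (((S -> ~U) & S) nor (S & (U | ~H))) = F xor T = T
Thus #1 is true.

#2: In symbols: (((H -> S) -> N) -> (U | H)) <-> ((N -> U) nor (H <-> N))

H -> S = T -> F = F
(H -> S) -> N = F -> F = T
U | H = T | T = T
((H -> S) -> N) -> (U | H) = T -> T = T
N -> U = F -> T = T
H <-> N = T <-> F = F
(N -> U) nor (H <-> N) = T nor F = F
(((H -> S) -> N) -> (U | H)) <-> ((N -> U) nor (H <-> N)) = T <-> F = F
So #2 is false.

#3: In symbols: ~(~S xor H) <-> ((N nand ~U) nor N)

~S = ~F = T
~S xor H = T xor T = F
~(~S xor H) = ~F = T
~U = ~T = F
N nand ~U = F nand F = T
(N nand ~U) nor N = T nor F = F
~(~S xor H) <-> ((N nand ~U) nor N) = T <-> F = F
Hence #3 is false.

True statements: 1.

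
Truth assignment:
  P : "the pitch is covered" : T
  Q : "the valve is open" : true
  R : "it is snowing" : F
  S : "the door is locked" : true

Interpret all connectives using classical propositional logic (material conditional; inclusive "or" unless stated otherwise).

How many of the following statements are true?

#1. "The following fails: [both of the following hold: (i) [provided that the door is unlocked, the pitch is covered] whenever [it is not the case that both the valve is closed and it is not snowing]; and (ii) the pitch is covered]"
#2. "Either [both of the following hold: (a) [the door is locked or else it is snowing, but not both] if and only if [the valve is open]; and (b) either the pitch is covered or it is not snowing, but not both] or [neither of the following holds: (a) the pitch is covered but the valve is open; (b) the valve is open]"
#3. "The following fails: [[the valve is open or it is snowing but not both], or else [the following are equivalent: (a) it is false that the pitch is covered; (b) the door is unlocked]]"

0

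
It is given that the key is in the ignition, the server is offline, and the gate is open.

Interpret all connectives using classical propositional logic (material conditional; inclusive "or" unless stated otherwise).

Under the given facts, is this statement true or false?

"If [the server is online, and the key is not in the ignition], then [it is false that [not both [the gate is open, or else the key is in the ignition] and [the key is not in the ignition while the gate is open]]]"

True.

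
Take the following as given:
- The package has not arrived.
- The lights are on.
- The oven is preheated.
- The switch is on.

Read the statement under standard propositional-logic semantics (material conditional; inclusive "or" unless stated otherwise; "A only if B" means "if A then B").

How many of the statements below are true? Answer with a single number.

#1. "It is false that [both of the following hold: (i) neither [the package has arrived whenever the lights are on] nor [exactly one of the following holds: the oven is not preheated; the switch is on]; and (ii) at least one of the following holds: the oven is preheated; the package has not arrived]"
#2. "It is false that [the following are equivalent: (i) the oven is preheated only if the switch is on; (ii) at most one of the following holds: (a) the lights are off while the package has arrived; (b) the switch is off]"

1

Let Q = "the lights are on" (T), P = "the package has arrived" (F), R = "the oven is preheated" (T), S = "the switch is on" (T).

#1: Formalization: ¬(((Q → P) ↓ (¬R ⊕ S)) ∧ (R ∨ ¬P))

Q → P = T → F = F
¬R = ¬T = F
¬R ⊕ S = F ⊕ T = T
(Q → P) ↓ (¬R ⊕ S) = F ↓ T = F
¬P = ¬F = T
R ∨ ¬P = T ∨ T = T
((Q → P) ↓ (¬R ⊕ S)) ∧ (R ∨ ¬P) = F ∧ T = F
¬(((Q → P) ↓ (¬R ⊕ S)) ∧ (R ∨ ¬P)) = ¬F = T
Hence #1 is true.

#2: This is ¬((R → S) ↔ ((¬Q ∧ P) ↑ ¬S)).

R → S = T → T = T
¬Q = ¬T = F
¬Q ∧ P = F ∧ F = F
¬S = ¬T = F
(¬Q ∧ P) ↑ ¬S = F ↑ F = T
(R → S) ↔ ((¬Q ∧ P) ↑ ¬S) = T ↔ T = T
¬((R → S) ↔ ((¬Q ∧ P) ↑ ¬S)) = ¬T = F
Thus #2 is false.

True statements: 1.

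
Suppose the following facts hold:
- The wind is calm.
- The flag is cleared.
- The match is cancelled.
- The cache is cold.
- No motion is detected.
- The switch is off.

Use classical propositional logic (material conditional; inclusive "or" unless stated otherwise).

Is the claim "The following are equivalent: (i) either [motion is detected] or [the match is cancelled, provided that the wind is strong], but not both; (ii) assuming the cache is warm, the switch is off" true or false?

The statement is true.

Let U = "motion is detected" (False), Q = "the wind is strong" (False), S = "the match is cancelled" (True), V = "the cache is warm" (False), K = "the switch is on" (False).
This is (U xor (Q -> S)) iff (V -> not K).

Q -> S = False -> True = True
U xor (Q -> S) = False xor True = True
not K = not False = True
V -> not K = False -> True = True
(U xor (Q -> S)) iff (V -> not K) = True iff True = True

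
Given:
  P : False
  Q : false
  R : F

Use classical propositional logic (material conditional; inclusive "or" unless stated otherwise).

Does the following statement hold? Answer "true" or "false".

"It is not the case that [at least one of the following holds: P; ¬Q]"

false

In symbols: ~(P | ~Q)

~Q = ~F = T
P | ~Q = F | T = T
~(P | ~Q) = ~T = F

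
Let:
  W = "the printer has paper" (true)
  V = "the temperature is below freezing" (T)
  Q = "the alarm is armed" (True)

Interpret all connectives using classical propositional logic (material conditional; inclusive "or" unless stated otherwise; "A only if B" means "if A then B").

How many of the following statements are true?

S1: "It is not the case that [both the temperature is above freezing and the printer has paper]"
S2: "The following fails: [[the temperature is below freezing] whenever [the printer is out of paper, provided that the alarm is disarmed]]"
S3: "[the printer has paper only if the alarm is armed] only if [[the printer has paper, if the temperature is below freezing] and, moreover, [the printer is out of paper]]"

1

S1: Formalization: ~(~V & W)

~V = ~T = F
~V & W = F & T = F
~(~V & W) = ~F = T
So S1 is true.

S2: This is ~((~Q -> ~W) -> V).

~Q = ~T = F
~W = ~T = F
~Q -> ~W = F -> F = T
(~Q -> ~W) -> V = T -> T = T
~((~Q -> ~W) -> V) = ~T = F
Thus S2 is false.

S3: This is (W -> Q) -> ((V -> W) & ~W).

W -> Q = T -> T = T
V -> W = T -> T = T
~W = ~T = F
(V -> W) & ~W = T & F = F
(W -> Q) -> ((V -> W) & ~W) = T -> F = F
So S3 is false.

Count: 1.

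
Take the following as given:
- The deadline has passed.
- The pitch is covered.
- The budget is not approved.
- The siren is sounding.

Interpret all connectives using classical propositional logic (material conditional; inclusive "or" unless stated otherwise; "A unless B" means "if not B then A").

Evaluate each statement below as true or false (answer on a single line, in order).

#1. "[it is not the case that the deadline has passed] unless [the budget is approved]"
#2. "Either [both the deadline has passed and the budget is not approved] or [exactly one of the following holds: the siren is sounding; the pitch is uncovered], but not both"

#1 F / #2 F

Let P = "the deadline has passed" (T), R = "the budget is approved" (F), Q = "the siren is sounding" (T), G = "the pitch is covered" (T).

#1: Formalization: ~P | R

~P = ~T = F
~P | R = F | F = F
So #1 is false.

#2: Parsed as (P & ~R) xor (Q xor ~G)

~R = ~F = T
P & ~R = T & T = T
~G = ~T = F
Q xor ~G = T xor F = T
(P & ~R) xor (Q xor ~G) = T xor T = F
So #2 is false.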